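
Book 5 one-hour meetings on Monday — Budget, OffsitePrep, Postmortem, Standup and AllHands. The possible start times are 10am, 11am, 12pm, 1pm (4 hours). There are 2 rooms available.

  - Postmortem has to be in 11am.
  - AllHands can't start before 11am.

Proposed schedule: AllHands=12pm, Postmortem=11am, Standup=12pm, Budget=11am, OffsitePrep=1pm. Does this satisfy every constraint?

Postmortem has to be in 11am — holds.
There are 2 rooms available — holds.
AllHands can't start before 11am — holds.

Valid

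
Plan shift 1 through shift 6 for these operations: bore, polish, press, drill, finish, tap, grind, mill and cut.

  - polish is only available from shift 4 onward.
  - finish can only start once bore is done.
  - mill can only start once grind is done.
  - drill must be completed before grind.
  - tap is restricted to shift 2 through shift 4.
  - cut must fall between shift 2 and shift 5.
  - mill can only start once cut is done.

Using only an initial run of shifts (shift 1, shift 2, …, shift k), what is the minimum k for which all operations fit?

4 shifts

The precedence chain requires at least 3 distinct shifts.
polish can't be placed before shift 4, so the schedule must run through at least shift 4.
4 works (last occupied shift: shift 4): for example polish in shift 4; tap in shift 2; mill in shift 3; grind in shift 2; drill in shift 1; bore in shift 1; finish in shift 2; press in shift 1; cut in shift 2.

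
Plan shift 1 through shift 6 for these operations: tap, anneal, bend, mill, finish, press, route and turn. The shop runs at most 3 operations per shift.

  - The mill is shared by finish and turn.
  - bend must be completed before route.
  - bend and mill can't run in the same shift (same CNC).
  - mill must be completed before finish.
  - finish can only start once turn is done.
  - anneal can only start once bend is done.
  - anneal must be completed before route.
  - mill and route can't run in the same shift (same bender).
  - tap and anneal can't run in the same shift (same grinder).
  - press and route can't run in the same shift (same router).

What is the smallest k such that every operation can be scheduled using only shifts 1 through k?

The precedence chain requires at least 3 distinct shifts.
With at most 3 per shift and 8 operations, at least 3 shifts are needed.
3 works (last occupied shift: shift 3): for example route=shift 3, press=shift 2, tap=shift 1, finish=shift 3, bend=shift 1, turn=shift 1, mill=shift 2, anneal=shift 2.

3 shifts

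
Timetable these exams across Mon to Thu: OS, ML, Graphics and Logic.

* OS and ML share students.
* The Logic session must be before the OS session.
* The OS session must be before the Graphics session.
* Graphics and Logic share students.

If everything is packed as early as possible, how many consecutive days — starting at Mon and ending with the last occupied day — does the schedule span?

The precedence chain requires at least 3 distinct days.
3 works (last occupied day: Wed): for example Graphics in Wed; ML in Mon; OS in Tue; Logic in Mon.

3 days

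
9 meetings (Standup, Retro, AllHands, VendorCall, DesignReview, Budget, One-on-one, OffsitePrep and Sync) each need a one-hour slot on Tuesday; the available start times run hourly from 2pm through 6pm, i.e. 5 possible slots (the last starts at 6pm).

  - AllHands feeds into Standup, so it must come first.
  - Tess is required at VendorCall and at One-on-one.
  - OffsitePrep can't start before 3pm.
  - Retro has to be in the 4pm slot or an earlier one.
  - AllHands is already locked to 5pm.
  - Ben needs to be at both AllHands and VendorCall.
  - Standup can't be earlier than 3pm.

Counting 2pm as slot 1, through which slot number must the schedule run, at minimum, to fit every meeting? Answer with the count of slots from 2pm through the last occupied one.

5 slots

The precedence chain requires at least 2 distinct slots.
Propagating the time windows through the other constraints, Standup can't land before 6pm — that is slot 5 counting from 2pm — so the schedule must run through at least 5 slots.
5 works (last occupied slot: 6pm): for example DesignReview=2pm; Standup=6pm; OffsitePrep=3pm; AllHands=5pm; Retro=2pm; One-on-one=3pm; Budget=2pm; Sync=2pm; VendorCall=2pm.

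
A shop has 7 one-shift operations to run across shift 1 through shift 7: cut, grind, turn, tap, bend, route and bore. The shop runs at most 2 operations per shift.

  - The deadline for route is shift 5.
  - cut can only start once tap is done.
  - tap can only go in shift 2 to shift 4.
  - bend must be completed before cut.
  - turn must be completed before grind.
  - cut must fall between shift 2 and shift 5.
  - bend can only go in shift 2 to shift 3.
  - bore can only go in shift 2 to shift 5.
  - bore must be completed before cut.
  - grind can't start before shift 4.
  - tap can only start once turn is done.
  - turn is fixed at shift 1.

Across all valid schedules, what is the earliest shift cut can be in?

Cut is available from shift 2; precedence pushes cut to at least shift 3; cut's own window allows nothing later than shift 5.
cut at shift 4 is achievable: bore in shift 3; tap in shift 2; cut in shift 4; turn in shift 1; bend in shift 2; route in shift 1; grind in shift 4.
Nothing earlier works — the capacity limit rule out every shift before shift 4.

shift 4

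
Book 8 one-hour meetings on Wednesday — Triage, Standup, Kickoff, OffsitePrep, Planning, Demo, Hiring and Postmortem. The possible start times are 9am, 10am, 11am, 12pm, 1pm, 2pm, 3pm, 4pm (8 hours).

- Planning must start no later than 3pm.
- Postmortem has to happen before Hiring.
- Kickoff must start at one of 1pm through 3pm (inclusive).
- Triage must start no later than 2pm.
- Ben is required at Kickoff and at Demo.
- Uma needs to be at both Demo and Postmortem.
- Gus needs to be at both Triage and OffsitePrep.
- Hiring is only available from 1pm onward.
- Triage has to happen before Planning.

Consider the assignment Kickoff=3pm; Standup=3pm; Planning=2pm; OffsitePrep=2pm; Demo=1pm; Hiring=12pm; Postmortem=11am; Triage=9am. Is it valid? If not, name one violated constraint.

Hiring is only available from 1pm onward — violated.
Kickoff must start at one of 1pm through 3pm (inclusive) — holds.
Ben is required at Kickoff and at Demo — holds.
Postmortem has to happen before Hiring — holds.
Gus needs to be at both Triage and OffsitePrep — holds.
Uma needs to be at both Demo and Postmortem — holds.
Triage has to happen before Planning — holds.
Planning must start no later than 3pm — holds.
Triage must start no later than 2pm — holds.

No — it violates: Hiring is only available from 1pm onward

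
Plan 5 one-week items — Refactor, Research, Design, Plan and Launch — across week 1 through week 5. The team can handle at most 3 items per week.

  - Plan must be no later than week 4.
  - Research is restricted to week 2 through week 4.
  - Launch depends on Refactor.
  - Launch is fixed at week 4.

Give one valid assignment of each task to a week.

Refactor=week 1, Research=week 2, Plan=week 1, Design=week 1, Launch=week 4

Checking: Refactor(week 1) before Launch(week 4); Plan=week 1 in [week 1,week 4]; Research=week 2 in [week 2,week 4]; Launch=week 4 in [week 4,week 4]; max 3 per week (cap 3).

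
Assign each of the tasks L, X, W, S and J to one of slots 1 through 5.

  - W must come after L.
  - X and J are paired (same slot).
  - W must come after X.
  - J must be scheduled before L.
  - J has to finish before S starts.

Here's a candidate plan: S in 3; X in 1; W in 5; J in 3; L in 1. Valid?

No. J must be scheduled before L is not satisfied.

J must be scheduled before L — violated.
W must come after X — holds.
W must come after L — holds.
X and J are paired (same slot) — violated.
J has to finish before S starts — violated.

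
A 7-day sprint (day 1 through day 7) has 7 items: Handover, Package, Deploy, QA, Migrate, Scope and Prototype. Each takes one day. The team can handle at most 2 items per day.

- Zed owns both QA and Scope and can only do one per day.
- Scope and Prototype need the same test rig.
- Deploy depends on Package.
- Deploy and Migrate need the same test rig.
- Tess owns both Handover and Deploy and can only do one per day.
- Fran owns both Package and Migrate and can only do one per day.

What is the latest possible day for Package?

Downstream work caps Package at day 6.
Package at day 6 is achievable: Deploy in day 7, Migrate in day 2, QA in day 1, Scope in day 2, Prototype in day 3, Handover in day 1, Package in day 6.

day 6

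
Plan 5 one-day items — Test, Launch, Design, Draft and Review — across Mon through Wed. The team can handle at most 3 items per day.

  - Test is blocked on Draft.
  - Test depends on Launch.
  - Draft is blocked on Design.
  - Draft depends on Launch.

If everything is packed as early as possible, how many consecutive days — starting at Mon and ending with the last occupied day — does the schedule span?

3

The precedence chain requires at least 3 distinct days.
With at most 3 per day and 5 work items, at least 2 days are needed.
3 works (last occupied day: Wed): for example Design in Mon; Draft in Tue; Test in Wed; Launch in Mon; Review in Mon.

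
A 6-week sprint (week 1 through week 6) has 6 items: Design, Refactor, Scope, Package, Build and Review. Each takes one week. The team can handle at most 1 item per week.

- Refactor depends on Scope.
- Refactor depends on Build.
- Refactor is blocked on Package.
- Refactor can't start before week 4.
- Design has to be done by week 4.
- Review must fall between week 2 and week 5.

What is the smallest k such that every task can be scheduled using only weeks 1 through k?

6

The precedence chain requires at least 2 distinct weeks.
With at most 1 per week and 6 tasks, at least 6 weeks are needed.
Refactor can't be placed before week 4, so the schedule must run through at least week 4.
6 works (last occupied week: week 6): for example Review in week 2; Design in week 1; Build in week 5; Package in week 4; Scope in week 3; Refactor in week 6.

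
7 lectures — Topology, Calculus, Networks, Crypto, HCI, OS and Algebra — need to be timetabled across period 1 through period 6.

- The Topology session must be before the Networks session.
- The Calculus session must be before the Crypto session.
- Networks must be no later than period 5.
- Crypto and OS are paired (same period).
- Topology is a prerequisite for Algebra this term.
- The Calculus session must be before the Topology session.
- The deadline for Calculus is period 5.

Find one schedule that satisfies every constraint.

OS=period 2; Topology=period 2; Crypto=period 2; Calculus=period 1; HCI=period 1; Networks=period 3; Algebra=period 3

Checking: Calculus(period 1) before Crypto(period 2); Topology(period 2) before Networks(period 3); Calculus(period 1) before Topology(period 2); Topology(period 2) before Algebra(period 3); Crypto = OS = period 2; Networks=period 3 in [period 1,period 5]; Calculus=period 1 in [period 1,period 5].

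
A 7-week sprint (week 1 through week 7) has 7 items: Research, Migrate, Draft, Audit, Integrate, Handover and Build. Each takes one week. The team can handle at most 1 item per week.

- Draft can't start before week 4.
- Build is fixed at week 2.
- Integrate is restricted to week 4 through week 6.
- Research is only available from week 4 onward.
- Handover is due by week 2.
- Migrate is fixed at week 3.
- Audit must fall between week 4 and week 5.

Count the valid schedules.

Splitting on Research: it can be week 4 (1), week 5 (1), week 6 (2), week 7 (4). Listing each branch's schedules as (Migrate, Draft, Audit, Integrate, Handover, Build) by week number:
Research=week 4: (3,7,5,6,1,2) — 1.
Research=week 5: (3,7,4,6,1,2) — 1.
Research=week 6: (3,7,4,5,1,2) (3,7,5,4,1,2) — 2.
Research=week 7: (3,4,5,6,1,2) (3,5,4,6,1,2) (3,6,4,5,1,2) (3,6,5,4,1,2) — 4.
Summing: 1 + 1 + 2 + 4 = 8.

8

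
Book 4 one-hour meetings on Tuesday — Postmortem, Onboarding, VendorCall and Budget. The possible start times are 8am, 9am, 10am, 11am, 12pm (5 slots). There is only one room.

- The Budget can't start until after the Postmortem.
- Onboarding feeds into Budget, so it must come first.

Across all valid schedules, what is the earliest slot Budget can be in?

10am

Precedence pushes Budget to at least 9am.
Budget at 10am is achievable: Postmortem in 8am, Budget in 10am, VendorCall in 11am, Onboarding in 9am.
Nothing earlier works — the capacity limit rule out every slot before 10am.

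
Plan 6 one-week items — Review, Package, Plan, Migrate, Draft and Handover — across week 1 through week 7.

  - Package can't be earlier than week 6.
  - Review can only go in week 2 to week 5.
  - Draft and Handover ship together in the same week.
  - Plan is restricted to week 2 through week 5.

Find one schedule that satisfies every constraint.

Handover -> week 1, Package -> week 6, Draft -> week 1, Plan -> week 2, Migrate -> week 1, Review -> week 2

Checking: Draft = Handover = week 1; Review=week 2 in [week 2,week 5]; Plan=week 2 in [week 2,week 5]; Package=week 6 in [week 6,week 7].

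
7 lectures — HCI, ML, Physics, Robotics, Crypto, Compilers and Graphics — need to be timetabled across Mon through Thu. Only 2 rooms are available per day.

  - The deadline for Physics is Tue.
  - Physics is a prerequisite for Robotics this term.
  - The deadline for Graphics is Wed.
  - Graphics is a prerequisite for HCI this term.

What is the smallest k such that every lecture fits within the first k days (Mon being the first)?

The precedence chain requires at least 2 distinct days.
With at most 2 per day and 7 lectures, at least 4 days are needed.
4 works (last occupied day: Thu): for example Robotics -> Tue, HCI -> Tue, ML -> Wed, Crypto -> Wed, Graphics -> Mon, Compilers -> Thu, Physics -> Mon.

4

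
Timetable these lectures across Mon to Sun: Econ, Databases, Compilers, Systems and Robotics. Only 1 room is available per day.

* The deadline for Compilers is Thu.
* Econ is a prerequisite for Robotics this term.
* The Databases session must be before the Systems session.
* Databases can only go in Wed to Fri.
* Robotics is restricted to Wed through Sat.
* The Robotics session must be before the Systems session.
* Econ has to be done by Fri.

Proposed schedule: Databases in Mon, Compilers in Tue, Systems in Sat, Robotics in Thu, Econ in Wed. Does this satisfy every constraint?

The deadline for Compilers is Thu — holds.
Robotics is restricted to Wed through Sat — holds.
Econ is a prerequisite for Robotics this term — holds.
The Databases session must be before the Systems session — holds.
Econ has to be done by Fri — holds.
Only 1 room is available per day — holds.
Databases can only go in Wed to Fri — violated.
The Robotics session must be before the Systems session — holds.

No. Databases can only go in Wed to Fri is not satisfied.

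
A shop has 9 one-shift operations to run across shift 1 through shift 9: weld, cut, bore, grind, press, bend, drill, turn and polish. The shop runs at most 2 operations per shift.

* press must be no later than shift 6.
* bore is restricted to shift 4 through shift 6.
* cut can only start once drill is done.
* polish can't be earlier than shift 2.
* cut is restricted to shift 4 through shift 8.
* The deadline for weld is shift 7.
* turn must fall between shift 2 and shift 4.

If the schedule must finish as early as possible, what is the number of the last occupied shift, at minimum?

The precedence chain requires at least 2 distinct shifts.
With at most 2 per shift and 9 operations, at least 5 shifts are needed.
cut can't be placed before shift 4, so the schedule must run through at least shift 4.
5 works (last occupied shift: shift 5): for example polish in shift 2; turn in shift 2; drill in shift 1; bore in shift 4; grind in shift 3; weld in shift 1; cut in shift 4; bend in shift 5; press in shift 3.

5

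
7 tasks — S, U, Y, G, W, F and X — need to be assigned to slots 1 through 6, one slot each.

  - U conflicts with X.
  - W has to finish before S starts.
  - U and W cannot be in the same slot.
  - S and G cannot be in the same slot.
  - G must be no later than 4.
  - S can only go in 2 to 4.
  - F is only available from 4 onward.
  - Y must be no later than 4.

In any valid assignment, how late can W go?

Downstream work caps W at 3.
W at 3 is achievable: G -> 1; U -> 1; Y -> 1; X -> 2; S -> 4; W -> 3; F -> 4.

3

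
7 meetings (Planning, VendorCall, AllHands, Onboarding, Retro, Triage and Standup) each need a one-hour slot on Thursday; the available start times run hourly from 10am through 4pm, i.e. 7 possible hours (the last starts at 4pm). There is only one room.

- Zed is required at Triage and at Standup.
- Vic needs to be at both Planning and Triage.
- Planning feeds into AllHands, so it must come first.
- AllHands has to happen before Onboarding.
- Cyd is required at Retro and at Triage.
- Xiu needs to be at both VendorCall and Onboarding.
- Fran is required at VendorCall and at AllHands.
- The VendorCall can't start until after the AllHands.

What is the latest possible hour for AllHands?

Precedence pushes AllHands to at least 11am; downstream work caps AllHands at 3pm.
AllHands at 2pm is achievable: Standup=1pm; AllHands=2pm; Retro=11am; Planning=10am; Onboarding=4pm; Triage=12pm; VendorCall=3pm.
Nothing later works — the conflict and capacity constraints rule out every hour after 2pm.

2pm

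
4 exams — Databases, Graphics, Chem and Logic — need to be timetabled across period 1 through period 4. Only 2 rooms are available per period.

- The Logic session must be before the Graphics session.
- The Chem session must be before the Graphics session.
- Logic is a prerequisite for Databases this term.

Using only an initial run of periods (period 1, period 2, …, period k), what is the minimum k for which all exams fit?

2 periods

The precedence chain requires at least 2 distinct periods.
With at most 2 per period and 4 exams, at least 2 periods are needed.
2 works (last occupied period: period 2): for example Logic -> period 1; Chem -> period 1; Databases -> period 2; Graphics -> period 2.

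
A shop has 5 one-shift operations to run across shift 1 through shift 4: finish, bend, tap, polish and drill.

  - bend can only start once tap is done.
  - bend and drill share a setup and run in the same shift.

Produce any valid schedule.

finish=shift 1; tap=shift 1; polish=shift 1; drill=shift 2; bend=shift 2

Checking: tap(shift 1) before bend(shift 2); bend = drill = shift 2.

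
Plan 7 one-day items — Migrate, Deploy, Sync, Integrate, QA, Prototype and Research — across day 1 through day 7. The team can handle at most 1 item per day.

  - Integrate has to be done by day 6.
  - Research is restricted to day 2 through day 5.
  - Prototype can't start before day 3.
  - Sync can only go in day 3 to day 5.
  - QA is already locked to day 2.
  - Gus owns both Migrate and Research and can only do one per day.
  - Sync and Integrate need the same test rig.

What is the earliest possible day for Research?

day 3

Research is available from day 2; Research's own window allows nothing later than day 5.
Research at day 3 is achievable: Migrate=day 6, Deploy=day 7, Sync=day 4, Research=day 3, Prototype=day 5, Integrate=day 1, QA=day 2.
Nothing earlier works — the conflict and capacity constraints rule out every day before day 3.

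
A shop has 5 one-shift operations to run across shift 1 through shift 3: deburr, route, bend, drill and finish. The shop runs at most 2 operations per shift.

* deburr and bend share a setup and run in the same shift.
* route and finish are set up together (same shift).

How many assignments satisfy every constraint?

Splitting on deburr: it can be shift 1 (2), shift 2 (2), shift 3 (2). Listing each branch's schedules as (route, bend, drill, finish) by shift number:
deburr=shift 1: (2,1,3,2) (3,1,2,3) — 2.
deburr=shift 2: (1,2,3,1) (3,2,1,3) — 2.
deburr=shift 3: (1,3,2,1) (2,3,1,2) — 2.
Summing: 2 + 2 + 2 = 6.

6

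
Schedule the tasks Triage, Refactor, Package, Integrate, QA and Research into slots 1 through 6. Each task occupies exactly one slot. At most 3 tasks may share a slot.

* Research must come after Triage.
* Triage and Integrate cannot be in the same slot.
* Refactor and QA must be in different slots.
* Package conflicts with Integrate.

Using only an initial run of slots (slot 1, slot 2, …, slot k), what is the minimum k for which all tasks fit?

The precedence chain requires at least 2 distinct slots.
With at most 3 per slot and 6 tasks, at least 2 slots are needed.
2 works (last occupied slot: 2): for example Package -> 1; Refactor -> 1; Research -> 2; QA -> 2; Integrate -> 2; Triage -> 1.

2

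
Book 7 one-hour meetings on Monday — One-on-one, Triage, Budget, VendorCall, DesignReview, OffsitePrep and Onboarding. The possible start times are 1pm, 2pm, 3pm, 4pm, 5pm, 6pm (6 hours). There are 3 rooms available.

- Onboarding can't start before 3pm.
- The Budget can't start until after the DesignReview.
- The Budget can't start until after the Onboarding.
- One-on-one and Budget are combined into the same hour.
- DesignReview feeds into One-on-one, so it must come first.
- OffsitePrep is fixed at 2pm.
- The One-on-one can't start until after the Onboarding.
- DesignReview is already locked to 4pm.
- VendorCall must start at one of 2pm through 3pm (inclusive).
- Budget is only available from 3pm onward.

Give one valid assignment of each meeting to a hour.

OffsitePrep -> 2pm; VendorCall -> 2pm; Budget -> 5pm; Triage -> 1pm; Onboarding -> 3pm; DesignReview -> 4pm; One-on-one -> 5pm

Checking: DesignReview(4pm) before One-on-one(5pm); Onboarding(3pm) before Budget(5pm); DesignReview(4pm) before Budget(5pm); Onboarding(3pm) before One-on-one(5pm); One-on-one = Budget = 5pm; Budget=5pm in [3pm,6pm]; Onboarding=3pm in [3pm,6pm]; OffsitePrep=2pm in [2pm,2pm]; VendorCall=2pm in [2pm,3pm]; DesignReview=4pm in [4pm,4pm]; max 2 per hour (cap 3).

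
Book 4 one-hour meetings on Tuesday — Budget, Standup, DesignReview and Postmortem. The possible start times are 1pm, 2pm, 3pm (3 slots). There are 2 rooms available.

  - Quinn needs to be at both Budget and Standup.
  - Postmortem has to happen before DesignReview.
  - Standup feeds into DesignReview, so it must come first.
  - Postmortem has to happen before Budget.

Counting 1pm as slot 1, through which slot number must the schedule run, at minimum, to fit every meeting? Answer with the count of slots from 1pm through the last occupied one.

2

The precedence chain requires at least 2 distinct slots.
With at most 2 per slot and 4 meetings, at least 2 slots are needed.
2 works (last occupied slot: 2pm): for example Standup in 1pm, Budget in 2pm, Postmortem in 1pm, DesignReview in 2pm.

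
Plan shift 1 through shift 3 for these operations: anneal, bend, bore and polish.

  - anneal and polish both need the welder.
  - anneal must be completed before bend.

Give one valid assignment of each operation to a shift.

bend -> shift 2; bore -> shift 1; polish -> shift 2; anneal -> shift 1

Checking: anneal(shift 1) before bend(shift 2); anneal(shift 1) != polish(shift 2).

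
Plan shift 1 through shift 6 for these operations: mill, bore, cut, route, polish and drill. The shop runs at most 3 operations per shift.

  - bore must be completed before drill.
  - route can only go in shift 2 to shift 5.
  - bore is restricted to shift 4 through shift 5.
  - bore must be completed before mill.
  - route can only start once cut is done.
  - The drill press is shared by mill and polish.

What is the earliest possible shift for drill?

shift 5

Precedence pushes drill to at least shift 5.
drill at shift 5 is achievable: polish in shift 1, drill in shift 5, mill in shift 5, bore in shift 4, route in shift 2, cut in shift 1.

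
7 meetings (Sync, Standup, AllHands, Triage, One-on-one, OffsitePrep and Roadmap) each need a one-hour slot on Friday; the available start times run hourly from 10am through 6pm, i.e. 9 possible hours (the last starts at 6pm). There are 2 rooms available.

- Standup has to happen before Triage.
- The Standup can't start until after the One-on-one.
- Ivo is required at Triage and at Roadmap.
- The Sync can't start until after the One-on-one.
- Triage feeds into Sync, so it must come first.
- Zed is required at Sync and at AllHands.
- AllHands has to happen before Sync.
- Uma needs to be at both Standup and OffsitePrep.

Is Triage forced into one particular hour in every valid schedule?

No

Triage can be 12pm (e.g. Triage=12pm, AllHands=10am, One-on-one=10am, Standup=11am, OffsitePrep=12pm, Sync=1pm, Roadmap=11am) or 1pm (e.g. Triage in 1pm; OffsitePrep in 12pm; One-on-one in 10am; AllHands in 10am; Standup in 11am; Roadmap in 11am; Sync in 2pm).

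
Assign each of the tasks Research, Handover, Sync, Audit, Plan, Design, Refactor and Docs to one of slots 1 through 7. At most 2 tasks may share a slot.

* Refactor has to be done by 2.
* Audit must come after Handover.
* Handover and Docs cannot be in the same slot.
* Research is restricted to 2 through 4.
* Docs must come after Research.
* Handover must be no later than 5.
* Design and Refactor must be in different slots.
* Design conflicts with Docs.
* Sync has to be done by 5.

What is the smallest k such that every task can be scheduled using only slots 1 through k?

4 slots

The precedence chain requires at least 2 distinct slots.
With at most 2 per slot and 8 tasks, at least 4 slots are needed.
Propagating the time windows through the other constraints, Docs can't land before 3, so the schedule must run through at least slot 3.
4 works (last occupied slot: 4): for example Handover in 1, Refactor in 1, Plan in 4, Design in 4, Sync in 3, Docs in 3, Audit in 2, Research in 2.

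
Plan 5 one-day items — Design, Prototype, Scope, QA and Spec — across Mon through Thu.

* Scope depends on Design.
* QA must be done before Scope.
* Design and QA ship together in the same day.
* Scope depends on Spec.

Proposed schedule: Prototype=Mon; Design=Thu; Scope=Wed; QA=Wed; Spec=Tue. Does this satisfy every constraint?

No. Scope depends on Design is not satisfied.

Scope depends on Spec — holds.
Scope depends on Design — violated.
Design and QA ship together in the same day — violated.
QA must be done before Scope — violated.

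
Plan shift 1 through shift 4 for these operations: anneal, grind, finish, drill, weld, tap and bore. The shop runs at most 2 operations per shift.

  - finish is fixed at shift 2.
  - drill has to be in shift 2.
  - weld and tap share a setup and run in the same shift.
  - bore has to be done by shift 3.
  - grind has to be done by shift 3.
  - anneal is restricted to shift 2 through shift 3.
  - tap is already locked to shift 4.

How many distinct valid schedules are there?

Enumerating: bore=shift 1; grind=shift 1; weld=shift 4; anneal=shift 3; tap=shift 4; finish=shift 2; drill=shift 2 | finish=shift 2, bore=shift 3, grind=shift 1, drill=shift 2, anneal=shift 3, weld=shift 4, tap=shift 4 | tap -> shift 4; drill -> shift 2; weld -> shift 4; grind -> shift 3; finish -> shift 2; anneal -> shift 3; bore -> shift 1.

3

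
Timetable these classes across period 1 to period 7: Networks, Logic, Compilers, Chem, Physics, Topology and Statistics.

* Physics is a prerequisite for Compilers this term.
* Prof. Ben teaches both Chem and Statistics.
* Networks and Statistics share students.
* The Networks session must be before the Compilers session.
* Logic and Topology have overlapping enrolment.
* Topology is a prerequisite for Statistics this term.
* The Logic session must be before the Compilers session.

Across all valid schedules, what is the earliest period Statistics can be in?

period 2

Precedence pushes Statistics to at least period 2.
Statistics at period 2 is achievable: Physics in period 1; Logic in period 2; Chem in period 1; Topology in period 1; Statistics in period 2; Networks in period 1; Compilers in period 3.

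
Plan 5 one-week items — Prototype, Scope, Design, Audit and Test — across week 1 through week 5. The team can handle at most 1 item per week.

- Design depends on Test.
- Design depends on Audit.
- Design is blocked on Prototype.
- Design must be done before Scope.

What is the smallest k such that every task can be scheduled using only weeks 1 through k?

5 weeks

The precedence chain requires at least 3 distinct weeks.
With at most 1 per week and 5 tasks, at least 5 weeks are needed.
5 works (last occupied week: week 5): for example Scope in week 5; Audit in week 2; Design in week 4; Prototype in week 1; Test in week 3.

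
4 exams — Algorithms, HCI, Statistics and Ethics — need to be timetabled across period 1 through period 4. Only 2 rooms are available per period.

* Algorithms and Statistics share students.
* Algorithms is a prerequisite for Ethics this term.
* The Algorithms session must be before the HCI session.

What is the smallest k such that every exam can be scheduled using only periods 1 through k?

The precedence chain requires at least 2 distinct periods.
With at most 2 per period and 4 exams, at least 2 periods are needed.
Could 2 periods be enough, i.e. nothing placed later than period 2? No: Ethics must come after Algorithms (at period 1 or later) → {period 2}; Algorithms must come before Ethics (at period 2 or earlier) → {period 1}; HCI must come after Algorithms (at period 1 or later) → {period 2}; Statistics can't share with Algorithms (period 1) → {period 2}; that puts HCI, Statistics and Ethics all in period 2 — more than 2 per period.
So 2 periods is not enough.
3 works (last occupied period: period 3): for example Statistics -> period 3; HCI -> period 2; Ethics -> period 2; Algorithms -> period 1.

3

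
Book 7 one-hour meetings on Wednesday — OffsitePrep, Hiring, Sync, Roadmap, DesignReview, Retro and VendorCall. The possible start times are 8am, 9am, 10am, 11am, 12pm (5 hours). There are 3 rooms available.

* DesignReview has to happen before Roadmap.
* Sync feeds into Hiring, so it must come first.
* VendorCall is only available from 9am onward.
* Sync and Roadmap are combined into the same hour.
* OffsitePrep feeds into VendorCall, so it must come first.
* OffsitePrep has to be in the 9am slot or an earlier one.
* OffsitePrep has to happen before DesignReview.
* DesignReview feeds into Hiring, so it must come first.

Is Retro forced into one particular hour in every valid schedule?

Retro can be 8am (e.g. VendorCall -> 9am; Hiring -> 11am; Roadmap -> 10am; DesignReview -> 9am; Sync -> 10am; OffsitePrep -> 8am; Retro -> 8am) or 9am (e.g. Retro in 9am, Hiring in 11am, Sync in 10am, VendorCall in 9am, Roadmap in 10am, DesignReview in 9am, OffsitePrep in 8am).

No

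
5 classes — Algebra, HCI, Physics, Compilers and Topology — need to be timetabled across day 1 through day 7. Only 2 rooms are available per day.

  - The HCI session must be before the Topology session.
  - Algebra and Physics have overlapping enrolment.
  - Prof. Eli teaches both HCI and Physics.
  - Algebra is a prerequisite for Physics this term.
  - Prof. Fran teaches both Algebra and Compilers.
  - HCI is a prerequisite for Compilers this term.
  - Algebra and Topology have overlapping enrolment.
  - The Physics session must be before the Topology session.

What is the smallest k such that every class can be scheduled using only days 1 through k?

The precedence chain requires at least 3 distinct days.
With at most 2 per day and 5 classes, at least 3 days are needed.
3 works (last occupied day: day 3): for example HCI=day 1; Compilers=day 2; Physics=day 2; Topology=day 3; Algebra=day 1.

3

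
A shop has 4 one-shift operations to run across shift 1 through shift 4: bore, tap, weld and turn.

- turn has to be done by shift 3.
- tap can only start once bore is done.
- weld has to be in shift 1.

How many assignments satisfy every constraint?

18

Splitting on bore: it can be shift 1 (9), shift 2 (6), shift 3 (3). Listing each branch's schedules as (tap, weld, turn) by shift number:
bore=shift 1: (2,1,1) (2,1,2) (2,1,3) (3,1,1) (3,1,2) (3,1,3) (4,1,1) (4,1,2) (4,1,3) — 9.
bore=shift 2: (3,1,1) (3,1,2) (3,1,3) (4,1,1) (4,1,2) (4,1,3) — 6.
bore=shift 3: (4,1,1) (4,1,2) (4,1,3) — 3.
Summing: 9 + 6 + 3 = 18.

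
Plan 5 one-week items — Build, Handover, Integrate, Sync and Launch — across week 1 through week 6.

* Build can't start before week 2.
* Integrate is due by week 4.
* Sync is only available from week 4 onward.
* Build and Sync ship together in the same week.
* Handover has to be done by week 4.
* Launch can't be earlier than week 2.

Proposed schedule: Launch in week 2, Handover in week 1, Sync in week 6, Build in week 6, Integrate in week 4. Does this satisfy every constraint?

Build and Sync ship together in the same week — holds.
Launch can't be earlier than week 2 — holds.
Integrate is due by week 4 — holds.
Sync is only available from week 4 onward — holds.
Build can't start before week 2 — holds.
Handover has to be done by week 4 — holds.

Valid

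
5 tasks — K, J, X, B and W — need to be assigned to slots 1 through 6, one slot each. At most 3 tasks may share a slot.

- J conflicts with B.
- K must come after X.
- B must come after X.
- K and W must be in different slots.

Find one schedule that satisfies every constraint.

W in 1, J in 1, B in 2, X in 1, K in 2

Checking: X(1) before K(2); X(1) before B(2); J(1) != B(2); K(2) != W(1); max 3 per slot (cap 3).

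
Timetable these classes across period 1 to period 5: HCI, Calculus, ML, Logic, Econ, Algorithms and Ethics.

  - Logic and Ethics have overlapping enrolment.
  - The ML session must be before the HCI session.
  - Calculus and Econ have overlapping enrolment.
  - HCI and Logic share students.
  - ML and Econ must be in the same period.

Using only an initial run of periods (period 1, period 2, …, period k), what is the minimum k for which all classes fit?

The precedence chain requires at least 2 distinct periods.
2 works (last occupied period: period 2): for example ML -> period 1, Calculus -> period 2, HCI -> period 2, Econ -> period 1, Ethics -> period 2, Algorithms -> period 1, Logic -> period 1.

2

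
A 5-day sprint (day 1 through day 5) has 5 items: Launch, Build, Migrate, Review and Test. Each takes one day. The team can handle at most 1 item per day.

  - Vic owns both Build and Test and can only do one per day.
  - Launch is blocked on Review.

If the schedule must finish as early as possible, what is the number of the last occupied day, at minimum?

The precedence chain requires at least 2 distinct days.
With at most 1 per day and 5 tasks, at least 5 days are needed.
5 works (last occupied day: day 5): for example Review in day 1; Build in day 3; Migrate in day 4; Launch in day 2; Test in day 5.

5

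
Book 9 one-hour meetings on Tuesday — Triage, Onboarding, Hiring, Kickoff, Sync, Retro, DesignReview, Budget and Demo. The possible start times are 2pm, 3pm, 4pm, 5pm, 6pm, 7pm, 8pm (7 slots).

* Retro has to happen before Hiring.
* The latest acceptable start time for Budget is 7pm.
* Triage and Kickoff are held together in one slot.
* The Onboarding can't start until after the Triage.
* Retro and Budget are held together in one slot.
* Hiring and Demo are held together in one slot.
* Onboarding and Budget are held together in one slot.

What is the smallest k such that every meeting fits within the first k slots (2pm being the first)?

The precedence chain requires at least 3 distinct slots.
3 works (last occupied slot: 4pm): for example Sync in 2pm; Onboarding in 3pm; Kickoff in 2pm; Retro in 3pm; Triage in 2pm; DesignReview in 2pm; Hiring in 4pm; Demo in 4pm; Budget in 3pm.

3 slots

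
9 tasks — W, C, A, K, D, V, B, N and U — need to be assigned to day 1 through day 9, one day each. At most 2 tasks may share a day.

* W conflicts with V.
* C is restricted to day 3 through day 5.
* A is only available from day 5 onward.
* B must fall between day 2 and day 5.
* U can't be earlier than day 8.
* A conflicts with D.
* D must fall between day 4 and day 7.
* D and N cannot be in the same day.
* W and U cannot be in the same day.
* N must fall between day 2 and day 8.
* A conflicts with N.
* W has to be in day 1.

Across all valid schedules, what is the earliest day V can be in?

day 2

V at day 2 is achievable: U -> day 8, N -> day 3, W -> day 1, C -> day 3, A -> day 5, D -> day 4, K -> day 1, V -> day 2, B -> day 2.
Nothing earlier works — the conflict and capacity constraints rule out every day before day 2.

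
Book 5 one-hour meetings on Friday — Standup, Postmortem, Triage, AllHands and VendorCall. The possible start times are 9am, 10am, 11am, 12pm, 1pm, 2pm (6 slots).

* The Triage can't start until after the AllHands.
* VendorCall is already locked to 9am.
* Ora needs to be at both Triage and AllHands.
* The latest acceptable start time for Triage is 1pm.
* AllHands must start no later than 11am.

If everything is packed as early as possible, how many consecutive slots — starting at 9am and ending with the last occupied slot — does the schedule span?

2

The precedence chain requires at least 2 distinct slots.
2 works (last occupied slot: 10am): for example Standup in 9am, Triage in 10am, VendorCall in 9am, Postmortem in 9am, AllHands in 9am.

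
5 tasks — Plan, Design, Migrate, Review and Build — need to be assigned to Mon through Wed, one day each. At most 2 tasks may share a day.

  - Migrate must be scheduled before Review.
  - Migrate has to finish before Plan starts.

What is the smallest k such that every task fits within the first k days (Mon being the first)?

3 days

The precedence chain requires at least 2 distinct days.
With at most 2 per day and 5 tasks, at least 3 days are needed.
3 works (last occupied day: Wed): for example Design in Mon, Review in Tue, Plan in Tue, Build in Wed, Migrate in Mon.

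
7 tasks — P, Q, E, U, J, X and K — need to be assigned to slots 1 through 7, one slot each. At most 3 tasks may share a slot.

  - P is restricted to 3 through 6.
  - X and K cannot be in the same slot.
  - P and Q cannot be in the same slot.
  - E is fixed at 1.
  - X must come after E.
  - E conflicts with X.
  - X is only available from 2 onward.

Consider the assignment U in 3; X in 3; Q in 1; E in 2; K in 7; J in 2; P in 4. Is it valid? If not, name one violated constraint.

E is fixed at 1 — violated.
At most 3 tasks may share a slot — holds.
X is only available from 2 onward — holds.
E conflicts with X — holds.
P and Q cannot be in the same slot — holds.
X and K cannot be in the same slot — holds.
X must come after E — holds.
P is restricted to 3 through 6 — holds.

No. E is fixed at 1 is not satisfied.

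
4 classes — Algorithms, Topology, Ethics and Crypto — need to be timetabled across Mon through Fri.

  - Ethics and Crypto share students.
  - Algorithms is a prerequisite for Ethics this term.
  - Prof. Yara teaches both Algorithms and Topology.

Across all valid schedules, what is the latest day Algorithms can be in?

Downstream work caps Algorithms at Thu.
Algorithms at Thu is achievable: Topology=Mon, Ethics=Fri, Crypto=Mon, Algorithms=Thu.

Thu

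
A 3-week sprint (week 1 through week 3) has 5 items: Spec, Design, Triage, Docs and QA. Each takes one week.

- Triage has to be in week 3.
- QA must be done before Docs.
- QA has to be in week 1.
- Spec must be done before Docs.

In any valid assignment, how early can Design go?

week 1

Design at week 1 is achievable: Spec=week 1; QA=week 1; Design=week 1; Docs=week 2; Triage=week 3.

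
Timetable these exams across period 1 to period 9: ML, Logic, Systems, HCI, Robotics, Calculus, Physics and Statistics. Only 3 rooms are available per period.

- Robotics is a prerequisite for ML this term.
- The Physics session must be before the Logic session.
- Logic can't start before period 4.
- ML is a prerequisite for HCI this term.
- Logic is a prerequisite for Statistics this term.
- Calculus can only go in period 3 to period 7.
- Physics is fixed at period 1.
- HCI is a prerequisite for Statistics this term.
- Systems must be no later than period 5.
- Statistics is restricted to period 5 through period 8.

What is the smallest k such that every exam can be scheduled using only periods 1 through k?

The precedence chain requires at least 4 distinct periods.
With at most 3 per period and 8 exams, at least 3 periods are needed.
Statistics can't be placed before period 5, so the schedule must run through at least period 5.
5 works (last occupied period: period 5): for example ML=period 2; HCI=period 3; Systems=period 1; Robotics=period 1; Physics=period 1; Statistics=period 5; Logic=period 4; Calculus=period 3.

5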